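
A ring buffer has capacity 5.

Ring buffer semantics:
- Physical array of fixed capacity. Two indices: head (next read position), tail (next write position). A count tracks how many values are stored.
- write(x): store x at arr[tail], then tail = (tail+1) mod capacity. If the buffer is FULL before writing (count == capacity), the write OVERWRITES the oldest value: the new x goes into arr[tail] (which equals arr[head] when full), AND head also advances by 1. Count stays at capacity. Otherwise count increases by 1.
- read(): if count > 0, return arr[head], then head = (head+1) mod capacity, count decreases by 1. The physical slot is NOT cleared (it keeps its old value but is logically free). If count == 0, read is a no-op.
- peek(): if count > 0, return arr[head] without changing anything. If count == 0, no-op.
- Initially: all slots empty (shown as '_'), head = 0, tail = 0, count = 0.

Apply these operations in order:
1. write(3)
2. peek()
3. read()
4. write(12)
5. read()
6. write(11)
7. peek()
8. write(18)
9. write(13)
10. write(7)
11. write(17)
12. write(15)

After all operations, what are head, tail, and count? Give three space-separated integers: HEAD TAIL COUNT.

After op 1 (write(3)): arr=[3 _ _ _ _] head=0 tail=1 count=1
After op 2 (peek()): arr=[3 _ _ _ _] head=0 tail=1 count=1
After op 3 (read()): arr=[3 _ _ _ _] head=1 tail=1 count=0
After op 4 (write(12)): arr=[3 12 _ _ _] head=1 tail=2 count=1
After op 5 (read()): arr=[3 12 _ _ _] head=2 tail=2 count=0
After op 6 (write(11)): arr=[3 12 11 _ _] head=2 tail=3 count=1
After op 7 (peek()): arr=[3 12 11 _ _] head=2 tail=3 count=1
After op 8 (write(18)): arr=[3 12 11 18 _] head=2 tail=4 count=2
After op 9 (write(13)): arr=[3 12 11 18 13] head=2 tail=0 count=3
After op 10 (write(7)): arr=[7 12 11 18 13] head=2 tail=1 count=4
After op 11 (write(17)): arr=[7 17 11 18 13] head=2 tail=2 count=5
After op 12 (write(15)): arr=[7 17 15 18 13] head=3 tail=3 count=5

Answer: 3 3 5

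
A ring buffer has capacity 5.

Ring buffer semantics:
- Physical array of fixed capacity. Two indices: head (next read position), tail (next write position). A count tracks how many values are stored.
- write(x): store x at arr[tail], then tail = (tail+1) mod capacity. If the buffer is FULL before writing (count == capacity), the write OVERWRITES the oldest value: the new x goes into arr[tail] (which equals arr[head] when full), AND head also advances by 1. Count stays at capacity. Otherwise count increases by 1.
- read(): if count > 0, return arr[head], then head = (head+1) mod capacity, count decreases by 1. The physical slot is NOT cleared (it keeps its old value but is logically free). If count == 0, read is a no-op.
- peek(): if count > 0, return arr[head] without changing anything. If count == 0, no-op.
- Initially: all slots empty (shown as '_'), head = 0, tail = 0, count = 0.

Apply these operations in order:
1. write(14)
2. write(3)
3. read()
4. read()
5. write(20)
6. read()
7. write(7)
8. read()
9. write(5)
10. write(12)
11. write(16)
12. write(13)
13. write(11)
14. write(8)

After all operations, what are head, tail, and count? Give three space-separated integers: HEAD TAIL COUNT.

After op 1 (write(14)): arr=[14 _ _ _ _] head=0 tail=1 count=1
After op 2 (write(3)): arr=[14 3 _ _ _] head=0 tail=2 count=2
After op 3 (read()): arr=[14 3 _ _ _] head=1 tail=2 count=1
After op 4 (read()): arr=[14 3 _ _ _] head=2 tail=2 count=0
After op 5 (write(20)): arr=[14 3 20 _ _] head=2 tail=3 count=1
After op 6 (read()): arr=[14 3 20 _ _] head=3 tail=3 count=0
After op 7 (write(7)): arr=[14 3 20 7 _] head=3 tail=4 count=1
After op 8 (read()): arr=[14 3 20 7 _] head=4 tail=4 count=0
After op 9 (write(5)): arr=[14 3 20 7 5] head=4 tail=0 count=1
After op 10 (write(12)): arr=[12 3 20 7 5] head=4 tail=1 count=2
After op 11 (write(16)): arr=[12 16 20 7 5] head=4 tail=2 count=3
After op 12 (write(13)): arr=[12 16 13 7 5] head=4 tail=3 count=4
After op 13 (write(11)): arr=[12 16 13 11 5] head=4 tail=4 count=5
After op 14 (write(8)): arr=[12 16 13 11 8] head=0 tail=0 count=5

Answer: 0 0 5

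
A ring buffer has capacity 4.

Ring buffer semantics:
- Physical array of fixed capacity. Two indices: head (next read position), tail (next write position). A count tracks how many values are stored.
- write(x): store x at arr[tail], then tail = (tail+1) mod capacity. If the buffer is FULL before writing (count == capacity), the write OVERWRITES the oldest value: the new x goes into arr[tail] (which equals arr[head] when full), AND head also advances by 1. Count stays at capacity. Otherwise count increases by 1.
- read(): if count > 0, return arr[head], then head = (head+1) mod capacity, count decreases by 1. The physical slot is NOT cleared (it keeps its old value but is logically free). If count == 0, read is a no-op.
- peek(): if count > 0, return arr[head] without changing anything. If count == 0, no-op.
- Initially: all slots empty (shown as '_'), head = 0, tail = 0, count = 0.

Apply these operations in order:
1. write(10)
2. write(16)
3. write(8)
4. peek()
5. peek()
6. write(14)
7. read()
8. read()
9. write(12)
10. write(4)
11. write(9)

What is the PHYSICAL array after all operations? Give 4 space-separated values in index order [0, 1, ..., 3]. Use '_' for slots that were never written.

Answer: 12 4 9 14

Derivation:
After op 1 (write(10)): arr=[10 _ _ _] head=0 tail=1 count=1
After op 2 (write(16)): arr=[10 16 _ _] head=0 tail=2 count=2
After op 3 (write(8)): arr=[10 16 8 _] head=0 tail=3 count=3
After op 4 (peek()): arr=[10 16 8 _] head=0 tail=3 count=3
After op 5 (peek()): arr=[10 16 8 _] head=0 tail=3 count=3
After op 6 (write(14)): arr=[10 16 8 14] head=0 tail=0 count=4
After op 7 (read()): arr=[10 16 8 14] head=1 tail=0 count=3
After op 8 (read()): arr=[10 16 8 14] head=2 tail=0 count=2
After op 9 (write(12)): arr=[12 16 8 14] head=2 tail=1 count=3
After op 10 (write(4)): arr=[12 4 8 14] head=2 tail=2 count=4
After op 11 (write(9)): arr=[12 4 9 14] head=3 tail=3 count=4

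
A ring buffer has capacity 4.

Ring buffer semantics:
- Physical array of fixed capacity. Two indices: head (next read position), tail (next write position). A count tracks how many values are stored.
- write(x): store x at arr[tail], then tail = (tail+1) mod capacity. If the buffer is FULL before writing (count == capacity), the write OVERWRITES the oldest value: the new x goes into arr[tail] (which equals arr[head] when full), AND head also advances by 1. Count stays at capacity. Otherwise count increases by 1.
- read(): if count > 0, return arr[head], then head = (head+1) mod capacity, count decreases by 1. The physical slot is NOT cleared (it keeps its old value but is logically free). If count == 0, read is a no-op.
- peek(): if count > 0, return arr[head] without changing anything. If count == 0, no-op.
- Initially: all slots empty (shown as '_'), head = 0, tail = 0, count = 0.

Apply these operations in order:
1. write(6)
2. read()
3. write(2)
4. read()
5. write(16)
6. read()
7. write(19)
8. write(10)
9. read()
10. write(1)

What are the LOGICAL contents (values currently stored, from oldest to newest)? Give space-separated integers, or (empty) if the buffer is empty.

Answer: 10 1

Derivation:
After op 1 (write(6)): arr=[6 _ _ _] head=0 tail=1 count=1
After op 2 (read()): arr=[6 _ _ _] head=1 tail=1 count=0
After op 3 (write(2)): arr=[6 2 _ _] head=1 tail=2 count=1
After op 4 (read()): arr=[6 2 _ _] head=2 tail=2 count=0
After op 5 (write(16)): arr=[6 2 16 _] head=2 tail=3 count=1
After op 6 (read()): arr=[6 2 16 _] head=3 tail=3 count=0
After op 7 (write(19)): arr=[6 2 16 19] head=3 tail=0 count=1
After op 8 (write(10)): arr=[10 2 16 19] head=3 tail=1 count=2
After op 9 (read()): arr=[10 2 16 19] head=0 tail=1 count=1
After op 10 (write(1)): arr=[10 1 16 19] head=0 tail=2 count=2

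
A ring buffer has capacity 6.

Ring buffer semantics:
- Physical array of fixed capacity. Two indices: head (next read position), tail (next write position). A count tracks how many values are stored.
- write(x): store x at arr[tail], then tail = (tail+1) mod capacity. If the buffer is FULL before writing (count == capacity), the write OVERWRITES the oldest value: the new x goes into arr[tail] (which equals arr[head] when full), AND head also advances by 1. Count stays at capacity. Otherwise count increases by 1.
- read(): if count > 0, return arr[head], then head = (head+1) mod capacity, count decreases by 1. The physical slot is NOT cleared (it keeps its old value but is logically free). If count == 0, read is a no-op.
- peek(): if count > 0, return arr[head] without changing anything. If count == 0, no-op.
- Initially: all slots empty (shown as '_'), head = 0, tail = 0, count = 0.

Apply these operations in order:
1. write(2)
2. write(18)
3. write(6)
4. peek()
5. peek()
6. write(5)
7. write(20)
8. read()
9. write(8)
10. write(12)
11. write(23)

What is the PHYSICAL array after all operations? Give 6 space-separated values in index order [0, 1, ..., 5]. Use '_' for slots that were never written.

Answer: 12 23 6 5 20 8

Derivation:
After op 1 (write(2)): arr=[2 _ _ _ _ _] head=0 tail=1 count=1
After op 2 (write(18)): arr=[2 18 _ _ _ _] head=0 tail=2 count=2
After op 3 (write(6)): arr=[2 18 6 _ _ _] head=0 tail=3 count=3
After op 4 (peek()): arr=[2 18 6 _ _ _] head=0 tail=3 count=3
After op 5 (peek()): arr=[2 18 6 _ _ _] head=0 tail=3 count=3
After op 6 (write(5)): arr=[2 18 6 5 _ _] head=0 tail=4 count=4
After op 7 (write(20)): arr=[2 18 6 5 20 _] head=0 tail=5 count=5
After op 8 (read()): arr=[2 18 6 5 20 _] head=1 tail=5 count=4
After op 9 (write(8)): arr=[2 18 6 5 20 8] head=1 tail=0 count=5
After op 10 (write(12)): arr=[12 18 6 5 20 8] head=1 tail=1 count=6
After op 11 (write(23)): arr=[12 23 6 5 20 8] head=2 tail=2 count=6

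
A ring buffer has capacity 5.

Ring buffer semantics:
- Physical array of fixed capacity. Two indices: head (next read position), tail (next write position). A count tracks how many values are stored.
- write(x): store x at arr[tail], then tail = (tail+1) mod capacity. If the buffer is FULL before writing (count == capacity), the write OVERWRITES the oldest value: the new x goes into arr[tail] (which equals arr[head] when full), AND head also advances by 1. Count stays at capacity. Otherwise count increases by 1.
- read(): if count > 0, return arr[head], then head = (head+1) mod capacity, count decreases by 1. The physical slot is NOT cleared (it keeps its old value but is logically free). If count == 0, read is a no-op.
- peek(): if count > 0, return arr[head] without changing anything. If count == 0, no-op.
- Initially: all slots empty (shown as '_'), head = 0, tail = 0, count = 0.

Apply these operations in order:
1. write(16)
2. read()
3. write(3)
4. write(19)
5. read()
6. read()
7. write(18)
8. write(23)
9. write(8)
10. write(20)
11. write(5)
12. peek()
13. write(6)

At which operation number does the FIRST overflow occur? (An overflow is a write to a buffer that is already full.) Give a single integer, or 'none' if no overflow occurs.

Answer: 13

Derivation:
After op 1 (write(16)): arr=[16 _ _ _ _] head=0 tail=1 count=1
After op 2 (read()): arr=[16 _ _ _ _] head=1 tail=1 count=0
After op 3 (write(3)): arr=[16 3 _ _ _] head=1 tail=2 count=1
After op 4 (write(19)): arr=[16 3 19 _ _] head=1 tail=3 count=2
After op 5 (read()): arr=[16 3 19 _ _] head=2 tail=3 count=1
After op 6 (read()): arr=[16 3 19 _ _] head=3 tail=3 count=0
After op 7 (write(18)): arr=[16 3 19 18 _] head=3 tail=4 count=1
After op 8 (write(23)): arr=[16 3 19 18 23] head=3 tail=0 count=2
After op 9 (write(8)): arr=[8 3 19 18 23] head=3 tail=1 count=3
After op 10 (write(20)): arr=[8 20 19 18 23] head=3 tail=2 count=4
After op 11 (write(5)): arr=[8 20 5 18 23] head=3 tail=3 count=5
After op 12 (peek()): arr=[8 20 5 18 23] head=3 tail=3 count=5
After op 13 (write(6)): arr=[8 20 5 6 23] head=4 tail=4 count=5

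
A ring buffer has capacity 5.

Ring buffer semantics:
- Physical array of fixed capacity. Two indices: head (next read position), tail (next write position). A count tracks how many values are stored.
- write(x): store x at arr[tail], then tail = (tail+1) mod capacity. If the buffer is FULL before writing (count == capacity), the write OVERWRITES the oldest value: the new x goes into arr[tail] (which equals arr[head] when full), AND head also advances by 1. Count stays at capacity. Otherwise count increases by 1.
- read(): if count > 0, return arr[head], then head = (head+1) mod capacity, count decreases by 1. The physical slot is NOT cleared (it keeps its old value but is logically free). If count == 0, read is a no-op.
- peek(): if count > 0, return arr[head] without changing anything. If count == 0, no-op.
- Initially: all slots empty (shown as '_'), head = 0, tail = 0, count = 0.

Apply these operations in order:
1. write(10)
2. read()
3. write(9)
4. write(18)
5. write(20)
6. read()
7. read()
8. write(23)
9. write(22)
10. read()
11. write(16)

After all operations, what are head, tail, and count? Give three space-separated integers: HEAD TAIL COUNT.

Answer: 4 2 3

Derivation:
After op 1 (write(10)): arr=[10 _ _ _ _] head=0 tail=1 count=1
After op 2 (read()): arr=[10 _ _ _ _] head=1 tail=1 count=0
After op 3 (write(9)): arr=[10 9 _ _ _] head=1 tail=2 count=1
After op 4 (write(18)): arr=[10 9 18 _ _] head=1 tail=3 count=2
After op 5 (write(20)): arr=[10 9 18 20 _] head=1 tail=4 count=3
After op 6 (read()): arr=[10 9 18 20 _] head=2 tail=4 count=2
After op 7 (read()): arr=[10 9 18 20 _] head=3 tail=4 count=1
After op 8 (write(23)): arr=[10 9 18 20 23] head=3 tail=0 count=2
After op 9 (write(22)): arr=[22 9 18 20 23] head=3 tail=1 count=3
After op 10 (read()): arr=[22 9 18 20 23] head=4 tail=1 count=2
After op 11 (write(16)): arr=[22 16 18 20 23] head=4 tail=2 count=3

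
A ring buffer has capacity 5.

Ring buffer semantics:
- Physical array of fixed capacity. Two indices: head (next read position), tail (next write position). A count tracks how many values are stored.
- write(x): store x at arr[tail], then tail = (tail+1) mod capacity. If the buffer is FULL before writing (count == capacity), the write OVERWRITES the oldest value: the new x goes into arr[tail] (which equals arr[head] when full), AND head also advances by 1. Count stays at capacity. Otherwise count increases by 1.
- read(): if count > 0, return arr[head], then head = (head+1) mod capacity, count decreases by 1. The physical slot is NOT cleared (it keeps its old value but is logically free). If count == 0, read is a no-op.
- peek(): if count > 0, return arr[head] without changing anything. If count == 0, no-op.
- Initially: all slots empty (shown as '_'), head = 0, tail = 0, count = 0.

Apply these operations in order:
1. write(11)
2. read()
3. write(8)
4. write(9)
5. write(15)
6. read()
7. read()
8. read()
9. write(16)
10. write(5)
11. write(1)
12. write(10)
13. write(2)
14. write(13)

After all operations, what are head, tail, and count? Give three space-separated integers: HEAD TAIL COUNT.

After op 1 (write(11)): arr=[11 _ _ _ _] head=0 tail=1 count=1
After op 2 (read()): arr=[11 _ _ _ _] head=1 tail=1 count=0
After op 3 (write(8)): arr=[11 8 _ _ _] head=1 tail=2 count=1
After op 4 (write(9)): arr=[11 8 9 _ _] head=1 tail=3 count=2
After op 5 (write(15)): arr=[11 8 9 15 _] head=1 tail=4 count=3
After op 6 (read()): arr=[11 8 9 15 _] head=2 tail=4 count=2
After op 7 (read()): arr=[11 8 9 15 _] head=3 tail=4 count=1
After op 8 (read()): arr=[11 8 9 15 _] head=4 tail=4 count=0
After op 9 (write(16)): arr=[11 8 9 15 16] head=4 tail=0 count=1
After op 10 (write(5)): arr=[5 8 9 15 16] head=4 tail=1 count=2
After op 11 (write(1)): arr=[5 1 9 15 16] head=4 tail=2 count=3
After op 12 (write(10)): arr=[5 1 10 15 16] head=4 tail=3 count=4
After op 13 (write(2)): arr=[5 1 10 2 16] head=4 tail=4 count=5
After op 14 (write(13)): arr=[5 1 10 2 13] head=0 tail=0 count=5

Answer: 0 0 5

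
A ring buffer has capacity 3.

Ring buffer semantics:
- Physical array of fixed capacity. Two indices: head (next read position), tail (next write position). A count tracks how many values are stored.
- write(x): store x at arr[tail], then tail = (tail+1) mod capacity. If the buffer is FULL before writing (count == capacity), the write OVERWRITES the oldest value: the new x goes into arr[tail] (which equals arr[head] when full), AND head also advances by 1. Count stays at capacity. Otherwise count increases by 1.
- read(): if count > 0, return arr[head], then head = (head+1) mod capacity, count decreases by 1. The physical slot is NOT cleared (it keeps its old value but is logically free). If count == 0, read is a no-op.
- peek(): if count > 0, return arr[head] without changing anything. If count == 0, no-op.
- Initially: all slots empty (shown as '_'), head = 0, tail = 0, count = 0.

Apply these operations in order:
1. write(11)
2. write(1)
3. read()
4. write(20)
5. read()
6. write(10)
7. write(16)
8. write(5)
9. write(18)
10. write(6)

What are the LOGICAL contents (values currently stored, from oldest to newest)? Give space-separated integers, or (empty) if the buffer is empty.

After op 1 (write(11)): arr=[11 _ _] head=0 tail=1 count=1
After op 2 (write(1)): arr=[11 1 _] head=0 tail=2 count=2
After op 3 (read()): arr=[11 1 _] head=1 tail=2 count=1
After op 4 (write(20)): arr=[11 1 20] head=1 tail=0 count=2
After op 5 (read()): arr=[11 1 20] head=2 tail=0 count=1
After op 6 (write(10)): arr=[10 1 20] head=2 tail=1 count=2
After op 7 (write(16)): arr=[10 16 20] head=2 tail=2 count=3
After op 8 (write(5)): arr=[10 16 5] head=0 tail=0 count=3
After op 9 (write(18)): arr=[18 16 5] head=1 tail=1 count=3
After op 10 (write(6)): arr=[18 6 5] head=2 tail=2 count=3

Answer: 5 18 6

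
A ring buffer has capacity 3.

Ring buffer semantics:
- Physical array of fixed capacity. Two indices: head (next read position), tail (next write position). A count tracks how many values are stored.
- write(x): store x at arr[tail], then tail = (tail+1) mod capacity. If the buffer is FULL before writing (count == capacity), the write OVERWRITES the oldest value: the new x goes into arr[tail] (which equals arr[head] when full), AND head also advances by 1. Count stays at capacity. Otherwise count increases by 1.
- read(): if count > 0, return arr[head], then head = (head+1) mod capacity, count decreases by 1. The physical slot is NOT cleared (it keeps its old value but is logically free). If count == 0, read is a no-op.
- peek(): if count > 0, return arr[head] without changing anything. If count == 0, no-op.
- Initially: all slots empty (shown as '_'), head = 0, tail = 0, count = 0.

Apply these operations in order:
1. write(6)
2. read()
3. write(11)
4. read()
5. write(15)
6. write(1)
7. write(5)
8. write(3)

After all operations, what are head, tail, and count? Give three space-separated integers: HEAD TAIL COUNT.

Answer: 0 0 3

Derivation:
After op 1 (write(6)): arr=[6 _ _] head=0 tail=1 count=1
After op 2 (read()): arr=[6 _ _] head=1 tail=1 count=0
After op 3 (write(11)): arr=[6 11 _] head=1 tail=2 count=1
After op 4 (read()): arr=[6 11 _] head=2 tail=2 count=0
After op 5 (write(15)): arr=[6 11 15] head=2 tail=0 count=1
After op 6 (write(1)): arr=[1 11 15] head=2 tail=1 count=2
After op 7 (write(5)): arr=[1 5 15] head=2 tail=2 count=3
After op 8 (write(3)): arr=[1 5 3] head=0 tail=0 count=3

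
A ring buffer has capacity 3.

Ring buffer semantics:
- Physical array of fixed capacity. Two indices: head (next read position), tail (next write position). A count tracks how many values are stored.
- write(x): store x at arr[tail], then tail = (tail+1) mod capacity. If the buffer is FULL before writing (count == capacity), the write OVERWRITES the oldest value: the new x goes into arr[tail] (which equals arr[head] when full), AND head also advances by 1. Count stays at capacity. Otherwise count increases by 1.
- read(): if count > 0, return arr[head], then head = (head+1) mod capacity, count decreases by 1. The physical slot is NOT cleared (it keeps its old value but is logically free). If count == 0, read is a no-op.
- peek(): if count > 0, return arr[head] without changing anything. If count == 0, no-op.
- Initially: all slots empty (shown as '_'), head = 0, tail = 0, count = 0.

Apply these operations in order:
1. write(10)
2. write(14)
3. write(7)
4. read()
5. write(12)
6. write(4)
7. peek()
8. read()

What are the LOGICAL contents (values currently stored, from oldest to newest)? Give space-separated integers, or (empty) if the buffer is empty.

After op 1 (write(10)): arr=[10 _ _] head=0 tail=1 count=1
After op 2 (write(14)): arr=[10 14 _] head=0 tail=2 count=2
After op 3 (write(7)): arr=[10 14 7] head=0 tail=0 count=3
After op 4 (read()): arr=[10 14 7] head=1 tail=0 count=2
After op 5 (write(12)): arr=[12 14 7] head=1 tail=1 count=3
After op 6 (write(4)): arr=[12 4 7] head=2 tail=2 count=3
After op 7 (peek()): arr=[12 4 7] head=2 tail=2 count=3
After op 8 (read()): arr=[12 4 7] head=0 tail=2 count=2

Answer: 12 4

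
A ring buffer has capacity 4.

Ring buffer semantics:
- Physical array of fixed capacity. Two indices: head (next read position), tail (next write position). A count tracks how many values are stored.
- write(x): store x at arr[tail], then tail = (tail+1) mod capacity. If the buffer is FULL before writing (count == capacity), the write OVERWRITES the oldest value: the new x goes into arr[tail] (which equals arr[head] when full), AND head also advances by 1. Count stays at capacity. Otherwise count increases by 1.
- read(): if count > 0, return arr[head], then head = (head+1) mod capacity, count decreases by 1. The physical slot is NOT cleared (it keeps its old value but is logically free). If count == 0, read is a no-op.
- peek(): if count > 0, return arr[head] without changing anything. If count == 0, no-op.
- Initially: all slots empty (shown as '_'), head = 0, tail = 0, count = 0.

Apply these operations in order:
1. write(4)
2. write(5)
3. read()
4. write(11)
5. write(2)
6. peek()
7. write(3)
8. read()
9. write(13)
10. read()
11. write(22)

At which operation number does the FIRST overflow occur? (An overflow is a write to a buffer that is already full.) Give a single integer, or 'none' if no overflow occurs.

After op 1 (write(4)): arr=[4 _ _ _] head=0 tail=1 count=1
After op 2 (write(5)): arr=[4 5 _ _] head=0 tail=2 count=2
After op 3 (read()): arr=[4 5 _ _] head=1 tail=2 count=1
After op 4 (write(11)): arr=[4 5 11 _] head=1 tail=3 count=2
After op 5 (write(2)): arr=[4 5 11 2] head=1 tail=0 count=3
After op 6 (peek()): arr=[4 5 11 2] head=1 tail=0 count=3
After op 7 (write(3)): arr=[3 5 11 2] head=1 tail=1 count=4
After op 8 (read()): arr=[3 5 11 2] head=2 tail=1 count=3
After op 9 (write(13)): arr=[3 13 11 2] head=2 tail=2 count=4
After op 10 (read()): arr=[3 13 11 2] head=3 tail=2 count=3
After op 11 (write(22)): arr=[3 13 22 2] head=3 tail=3 count=4

Answer: none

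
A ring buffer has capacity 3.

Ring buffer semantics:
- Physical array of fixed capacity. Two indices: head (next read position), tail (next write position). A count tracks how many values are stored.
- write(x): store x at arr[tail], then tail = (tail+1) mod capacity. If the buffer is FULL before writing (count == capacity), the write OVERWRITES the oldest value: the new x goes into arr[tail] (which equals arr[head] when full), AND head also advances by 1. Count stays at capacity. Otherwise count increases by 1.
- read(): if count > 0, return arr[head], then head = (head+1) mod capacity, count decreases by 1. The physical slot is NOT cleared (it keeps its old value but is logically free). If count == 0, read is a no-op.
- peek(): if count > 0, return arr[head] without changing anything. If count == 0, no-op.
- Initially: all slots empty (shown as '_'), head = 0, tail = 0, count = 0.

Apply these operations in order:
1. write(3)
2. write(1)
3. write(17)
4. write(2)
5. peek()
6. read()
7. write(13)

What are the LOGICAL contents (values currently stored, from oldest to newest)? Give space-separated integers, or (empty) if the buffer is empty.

After op 1 (write(3)): arr=[3 _ _] head=0 tail=1 count=1
After op 2 (write(1)): arr=[3 1 _] head=0 tail=2 count=2
After op 3 (write(17)): arr=[3 1 17] head=0 tail=0 count=3
After op 4 (write(2)): arr=[2 1 17] head=1 tail=1 count=3
After op 5 (peek()): arr=[2 1 17] head=1 tail=1 count=3
After op 6 (read()): arr=[2 1 17] head=2 tail=1 count=2
After op 7 (write(13)): arr=[2 13 17] head=2 tail=2 count=3

Answer: 17 2 13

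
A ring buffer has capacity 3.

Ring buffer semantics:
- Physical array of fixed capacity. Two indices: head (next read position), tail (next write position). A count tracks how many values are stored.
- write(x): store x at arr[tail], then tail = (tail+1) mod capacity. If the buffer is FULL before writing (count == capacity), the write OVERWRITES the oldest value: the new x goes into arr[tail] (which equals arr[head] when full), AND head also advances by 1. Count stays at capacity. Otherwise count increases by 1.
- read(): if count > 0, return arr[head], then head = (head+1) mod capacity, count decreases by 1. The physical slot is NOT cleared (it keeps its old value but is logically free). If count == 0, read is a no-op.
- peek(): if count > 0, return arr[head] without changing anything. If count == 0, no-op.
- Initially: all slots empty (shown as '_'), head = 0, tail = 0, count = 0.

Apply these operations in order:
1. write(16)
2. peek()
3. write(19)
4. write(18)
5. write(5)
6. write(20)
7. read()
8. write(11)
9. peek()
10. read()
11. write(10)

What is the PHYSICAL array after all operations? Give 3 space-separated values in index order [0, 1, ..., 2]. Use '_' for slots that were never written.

Answer: 10 20 11

Derivation:
After op 1 (write(16)): arr=[16 _ _] head=0 tail=1 count=1
After op 2 (peek()): arr=[16 _ _] head=0 tail=1 count=1
After op 3 (write(19)): arr=[16 19 _] head=0 tail=2 count=2
After op 4 (write(18)): arr=[16 19 18] head=0 tail=0 count=3
After op 5 (write(5)): arr=[5 19 18] head=1 tail=1 count=3
After op 6 (write(20)): arr=[5 20 18] head=2 tail=2 count=3
After op 7 (read()): arr=[5 20 18] head=0 tail=2 count=2
After op 8 (write(11)): arr=[5 20 11] head=0 tail=0 count=3
After op 9 (peek()): arr=[5 20 11] head=0 tail=0 count=3
After op 10 (read()): arr=[5 20 11] head=1 tail=0 count=2
After op 11 (write(10)): arr=[10 20 11] head=1 tail=1 count=3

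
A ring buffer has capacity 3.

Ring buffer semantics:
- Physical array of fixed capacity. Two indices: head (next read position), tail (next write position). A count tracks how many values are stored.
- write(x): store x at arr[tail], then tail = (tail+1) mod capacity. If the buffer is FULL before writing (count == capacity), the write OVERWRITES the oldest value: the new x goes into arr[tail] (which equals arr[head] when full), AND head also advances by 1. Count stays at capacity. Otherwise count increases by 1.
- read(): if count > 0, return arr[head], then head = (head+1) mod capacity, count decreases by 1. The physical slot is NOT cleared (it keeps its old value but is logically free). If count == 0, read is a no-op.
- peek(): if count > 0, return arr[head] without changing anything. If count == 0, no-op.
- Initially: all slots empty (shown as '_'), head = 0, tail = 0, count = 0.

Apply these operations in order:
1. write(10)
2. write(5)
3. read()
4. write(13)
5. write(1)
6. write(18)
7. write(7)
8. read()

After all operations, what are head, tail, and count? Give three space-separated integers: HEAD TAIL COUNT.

Answer: 1 0 2

Derivation:
After op 1 (write(10)): arr=[10 _ _] head=0 tail=1 count=1
After op 2 (write(5)): arr=[10 5 _] head=0 tail=2 count=2
After op 3 (read()): arr=[10 5 _] head=1 tail=2 count=1
After op 4 (write(13)): arr=[10 5 13] head=1 tail=0 count=2
After op 5 (write(1)): arr=[1 5 13] head=1 tail=1 count=3
After op 6 (write(18)): arr=[1 18 13] head=2 tail=2 count=3
After op 7 (write(7)): arr=[1 18 7] head=0 tail=0 count=3
After op 8 (read()): arr=[1 18 7] head=1 tail=0 count=2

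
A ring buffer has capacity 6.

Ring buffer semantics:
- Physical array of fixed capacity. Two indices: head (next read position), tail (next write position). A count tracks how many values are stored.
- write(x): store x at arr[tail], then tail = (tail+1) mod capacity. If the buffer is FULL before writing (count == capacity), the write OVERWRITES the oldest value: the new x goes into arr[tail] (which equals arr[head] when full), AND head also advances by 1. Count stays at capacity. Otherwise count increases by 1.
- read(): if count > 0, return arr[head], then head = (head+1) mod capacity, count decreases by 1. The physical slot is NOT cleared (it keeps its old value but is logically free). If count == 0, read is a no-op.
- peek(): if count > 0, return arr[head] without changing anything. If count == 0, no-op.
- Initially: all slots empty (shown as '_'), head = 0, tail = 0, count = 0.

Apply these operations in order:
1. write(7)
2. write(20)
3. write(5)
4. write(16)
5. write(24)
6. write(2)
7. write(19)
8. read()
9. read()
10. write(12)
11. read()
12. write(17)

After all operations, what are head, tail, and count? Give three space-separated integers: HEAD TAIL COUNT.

Answer: 4 3 5

Derivation:
After op 1 (write(7)): arr=[7 _ _ _ _ _] head=0 tail=1 count=1
After op 2 (write(20)): arr=[7 20 _ _ _ _] head=0 tail=2 count=2
After op 3 (write(5)): arr=[7 20 5 _ _ _] head=0 tail=3 count=3
After op 4 (write(16)): arr=[7 20 5 16 _ _] head=0 tail=4 count=4
After op 5 (write(24)): arr=[7 20 5 16 24 _] head=0 tail=5 count=5
After op 6 (write(2)): arr=[7 20 5 16 24 2] head=0 tail=0 count=6
After op 7 (write(19)): arr=[19 20 5 16 24 2] head=1 tail=1 count=6
After op 8 (read()): arr=[19 20 5 16 24 2] head=2 tail=1 count=5
After op 9 (read()): arr=[19 20 5 16 24 2] head=3 tail=1 count=4
After op 10 (write(12)): arr=[19 12 5 16 24 2] head=3 tail=2 count=5
After op 11 (read()): arr=[19 12 5 16 24 2] head=4 tail=2 count=4
After op 12 (write(17)): arr=[19 12 17 16 24 2] head=4 tail=3 count=5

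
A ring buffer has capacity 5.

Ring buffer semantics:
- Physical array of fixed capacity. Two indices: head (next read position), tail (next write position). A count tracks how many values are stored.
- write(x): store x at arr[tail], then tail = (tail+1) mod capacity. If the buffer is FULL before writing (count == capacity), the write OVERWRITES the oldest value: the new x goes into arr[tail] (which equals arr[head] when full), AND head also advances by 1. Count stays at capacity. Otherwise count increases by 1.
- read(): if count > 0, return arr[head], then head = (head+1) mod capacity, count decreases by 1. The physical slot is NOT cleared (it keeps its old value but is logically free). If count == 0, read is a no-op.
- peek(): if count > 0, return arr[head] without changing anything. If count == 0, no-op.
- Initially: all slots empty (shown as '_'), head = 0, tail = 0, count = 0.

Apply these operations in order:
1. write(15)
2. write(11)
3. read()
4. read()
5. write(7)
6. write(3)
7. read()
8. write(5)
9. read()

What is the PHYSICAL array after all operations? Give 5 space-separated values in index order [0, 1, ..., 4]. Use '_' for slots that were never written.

After op 1 (write(15)): arr=[15 _ _ _ _] head=0 tail=1 count=1
After op 2 (write(11)): arr=[15 11 _ _ _] head=0 tail=2 count=2
After op 3 (read()): arr=[15 11 _ _ _] head=1 tail=2 count=1
After op 4 (read()): arr=[15 11 _ _ _] head=2 tail=2 count=0
After op 5 (write(7)): arr=[15 11 7 _ _] head=2 tail=3 count=1
After op 6 (write(3)): arr=[15 11 7 3 _] head=2 tail=4 count=2
After op 7 (read()): arr=[15 11 7 3 _] head=3 tail=4 count=1
After op 8 (write(5)): arr=[15 11 7 3 5] head=3 tail=0 count=2
After op 9 (read()): arr=[15 11 7 3 5] head=4 tail=0 count=1

Answer: 15 11 7 3 5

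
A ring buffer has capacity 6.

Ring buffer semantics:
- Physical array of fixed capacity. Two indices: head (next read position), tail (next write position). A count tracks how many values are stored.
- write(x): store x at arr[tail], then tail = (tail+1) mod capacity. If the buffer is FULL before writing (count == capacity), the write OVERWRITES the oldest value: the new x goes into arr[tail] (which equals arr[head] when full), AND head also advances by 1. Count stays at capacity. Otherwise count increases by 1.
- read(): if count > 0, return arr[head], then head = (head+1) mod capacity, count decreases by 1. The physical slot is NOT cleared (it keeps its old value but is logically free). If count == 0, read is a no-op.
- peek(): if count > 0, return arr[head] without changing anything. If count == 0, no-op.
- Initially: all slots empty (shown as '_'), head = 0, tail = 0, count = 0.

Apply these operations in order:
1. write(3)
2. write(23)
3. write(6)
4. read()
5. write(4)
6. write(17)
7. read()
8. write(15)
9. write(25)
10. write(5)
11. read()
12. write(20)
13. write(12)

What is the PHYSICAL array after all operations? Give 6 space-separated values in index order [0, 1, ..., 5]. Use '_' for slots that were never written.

After op 1 (write(3)): arr=[3 _ _ _ _ _] head=0 tail=1 count=1
After op 2 (write(23)): arr=[3 23 _ _ _ _] head=0 tail=2 count=2
After op 3 (write(6)): arr=[3 23 6 _ _ _] head=0 tail=3 count=3
After op 4 (read()): arr=[3 23 6 _ _ _] head=1 tail=3 count=2
After op 5 (write(4)): arr=[3 23 6 4 _ _] head=1 tail=4 count=3
After op 6 (write(17)): arr=[3 23 6 4 17 _] head=1 tail=5 count=4
After op 7 (read()): arr=[3 23 6 4 17 _] head=2 tail=5 count=3
After op 8 (write(15)): arr=[3 23 6 4 17 15] head=2 tail=0 count=4
After op 9 (write(25)): arr=[25 23 6 4 17 15] head=2 tail=1 count=5
After op 10 (write(5)): arr=[25 5 6 4 17 15] head=2 tail=2 count=6
After op 11 (read()): arr=[25 5 6 4 17 15] head=3 tail=2 count=5
After op 12 (write(20)): arr=[25 5 20 4 17 15] head=3 tail=3 count=6
After op 13 (write(12)): arr=[25 5 20 12 17 15] head=4 tail=4 count=6

Answer: 25 5 20 12 17 15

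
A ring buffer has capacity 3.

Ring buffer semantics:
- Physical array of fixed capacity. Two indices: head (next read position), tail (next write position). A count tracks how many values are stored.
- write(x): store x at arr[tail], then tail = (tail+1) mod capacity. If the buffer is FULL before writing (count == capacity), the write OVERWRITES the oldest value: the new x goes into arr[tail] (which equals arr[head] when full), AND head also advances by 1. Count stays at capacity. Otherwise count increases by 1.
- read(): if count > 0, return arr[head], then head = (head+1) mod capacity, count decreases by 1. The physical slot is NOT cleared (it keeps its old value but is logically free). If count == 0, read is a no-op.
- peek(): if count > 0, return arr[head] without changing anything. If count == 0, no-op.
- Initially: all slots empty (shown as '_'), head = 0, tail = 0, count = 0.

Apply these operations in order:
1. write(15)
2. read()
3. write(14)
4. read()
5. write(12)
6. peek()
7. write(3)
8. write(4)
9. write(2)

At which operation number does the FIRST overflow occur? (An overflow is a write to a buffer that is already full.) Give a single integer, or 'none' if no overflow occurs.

After op 1 (write(15)): arr=[15 _ _] head=0 tail=1 count=1
After op 2 (read()): arr=[15 _ _] head=1 tail=1 count=0
After op 3 (write(14)): arr=[15 14 _] head=1 tail=2 count=1
After op 4 (read()): arr=[15 14 _] head=2 tail=2 count=0
After op 5 (write(12)): arr=[15 14 12] head=2 tail=0 count=1
After op 6 (peek()): arr=[15 14 12] head=2 tail=0 count=1
After op 7 (write(3)): arr=[3 14 12] head=2 tail=1 count=2
After op 8 (write(4)): arr=[3 4 12] head=2 tail=2 count=3
After op 9 (write(2)): arr=[3 4 2] head=0 tail=0 count=3

Answer: 9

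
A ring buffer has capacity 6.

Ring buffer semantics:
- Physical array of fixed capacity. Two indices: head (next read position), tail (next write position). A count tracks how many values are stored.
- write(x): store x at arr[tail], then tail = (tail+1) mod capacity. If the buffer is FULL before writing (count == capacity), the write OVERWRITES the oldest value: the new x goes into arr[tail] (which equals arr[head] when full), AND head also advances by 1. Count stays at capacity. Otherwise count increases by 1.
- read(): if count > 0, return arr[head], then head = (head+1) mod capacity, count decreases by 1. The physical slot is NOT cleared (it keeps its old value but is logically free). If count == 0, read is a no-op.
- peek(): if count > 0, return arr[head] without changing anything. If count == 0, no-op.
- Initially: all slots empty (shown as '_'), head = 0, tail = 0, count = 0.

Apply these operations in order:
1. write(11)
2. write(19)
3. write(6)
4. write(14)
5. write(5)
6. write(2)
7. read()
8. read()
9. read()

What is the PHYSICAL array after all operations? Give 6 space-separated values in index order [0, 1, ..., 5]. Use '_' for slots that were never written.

Answer: 11 19 6 14 5 2

Derivation:
After op 1 (write(11)): arr=[11 _ _ _ _ _] head=0 tail=1 count=1
After op 2 (write(19)): arr=[11 19 _ _ _ _] head=0 tail=2 count=2
After op 3 (write(6)): arr=[11 19 6 _ _ _] head=0 tail=3 count=3
After op 4 (write(14)): arr=[11 19 6 14 _ _] head=0 tail=4 count=4
After op 5 (write(5)): arr=[11 19 6 14 5 _] head=0 tail=5 count=5
After op 6 (write(2)): arr=[11 19 6 14 5 2] head=0 tail=0 count=6
After op 7 (read()): arr=[11 19 6 14 5 2] head=1 tail=0 count=5
After op 8 (read()): arr=[11 19 6 14 5 2] head=2 tail=0 count=4
After op 9 (read()): arr=[11 19 6 14 5 2] head=3 tail=0 count=3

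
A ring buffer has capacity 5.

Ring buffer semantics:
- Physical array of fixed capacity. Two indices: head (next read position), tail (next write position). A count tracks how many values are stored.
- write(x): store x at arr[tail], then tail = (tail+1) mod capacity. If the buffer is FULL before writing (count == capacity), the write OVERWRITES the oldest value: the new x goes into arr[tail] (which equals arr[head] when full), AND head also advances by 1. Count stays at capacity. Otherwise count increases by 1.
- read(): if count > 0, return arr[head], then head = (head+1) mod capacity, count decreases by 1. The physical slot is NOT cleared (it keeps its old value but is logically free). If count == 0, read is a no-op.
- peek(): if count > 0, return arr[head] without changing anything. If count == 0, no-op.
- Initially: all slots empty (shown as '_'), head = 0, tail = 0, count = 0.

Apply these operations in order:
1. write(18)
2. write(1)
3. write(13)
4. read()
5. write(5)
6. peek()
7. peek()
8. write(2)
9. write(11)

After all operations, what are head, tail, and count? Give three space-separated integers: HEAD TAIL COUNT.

After op 1 (write(18)): arr=[18 _ _ _ _] head=0 tail=1 count=1
After op 2 (write(1)): arr=[18 1 _ _ _] head=0 tail=2 count=2
After op 3 (write(13)): arr=[18 1 13 _ _] head=0 tail=3 count=3
After op 4 (read()): arr=[18 1 13 _ _] head=1 tail=3 count=2
After op 5 (write(5)): arr=[18 1 13 5 _] head=1 tail=4 count=3
After op 6 (peek()): arr=[18 1 13 5 _] head=1 tail=4 count=3
After op 7 (peek()): arr=[18 1 13 5 _] head=1 tail=4 count=3
After op 8 (write(2)): arr=[18 1 13 5 2] head=1 tail=0 count=4
After op 9 (write(11)): arr=[11 1 13 5 2] head=1 tail=1 count=5

Answer: 1 1 5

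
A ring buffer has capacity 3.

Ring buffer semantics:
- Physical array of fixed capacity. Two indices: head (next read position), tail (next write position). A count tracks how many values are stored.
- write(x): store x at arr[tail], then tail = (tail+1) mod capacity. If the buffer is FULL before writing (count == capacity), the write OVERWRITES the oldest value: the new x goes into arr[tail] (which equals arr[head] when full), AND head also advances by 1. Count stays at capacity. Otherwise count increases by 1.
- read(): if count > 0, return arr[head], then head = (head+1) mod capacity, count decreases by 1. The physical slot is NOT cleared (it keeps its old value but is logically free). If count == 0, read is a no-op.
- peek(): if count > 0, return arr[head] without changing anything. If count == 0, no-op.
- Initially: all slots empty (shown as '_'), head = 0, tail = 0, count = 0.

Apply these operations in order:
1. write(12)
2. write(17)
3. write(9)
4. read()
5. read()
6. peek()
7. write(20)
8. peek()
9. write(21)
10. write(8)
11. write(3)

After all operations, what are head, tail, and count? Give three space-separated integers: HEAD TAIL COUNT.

Answer: 1 1 3

Derivation:
After op 1 (write(12)): arr=[12 _ _] head=0 tail=1 count=1
After op 2 (write(17)): arr=[12 17 _] head=0 tail=2 count=2
After op 3 (write(9)): arr=[12 17 9] head=0 tail=0 count=3
After op 4 (read()): arr=[12 17 9] head=1 tail=0 count=2
After op 5 (read()): arr=[12 17 9] head=2 tail=0 count=1
After op 6 (peek()): arr=[12 17 9] head=2 tail=0 count=1
After op 7 (write(20)): arr=[20 17 9] head=2 tail=1 count=2
After op 8 (peek()): arr=[20 17 9] head=2 tail=1 count=2
After op 9 (write(21)): arr=[20 21 9] head=2 tail=2 count=3
After op 10 (write(8)): arr=[20 21 8] head=0 tail=0 count=3
After op 11 (write(3)): arr=[3 21 8] head=1 tail=1 count=3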